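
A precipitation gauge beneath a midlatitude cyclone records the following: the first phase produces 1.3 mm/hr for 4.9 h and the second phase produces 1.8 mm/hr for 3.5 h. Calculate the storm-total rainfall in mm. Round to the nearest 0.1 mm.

total ≈ 12.7 mm

Total = Σ Rᵢ Δtᵢ = 1.3 × 4.9 + 1.8 × 3.5
      = 6.37 + 6.3 = 12.7 mm.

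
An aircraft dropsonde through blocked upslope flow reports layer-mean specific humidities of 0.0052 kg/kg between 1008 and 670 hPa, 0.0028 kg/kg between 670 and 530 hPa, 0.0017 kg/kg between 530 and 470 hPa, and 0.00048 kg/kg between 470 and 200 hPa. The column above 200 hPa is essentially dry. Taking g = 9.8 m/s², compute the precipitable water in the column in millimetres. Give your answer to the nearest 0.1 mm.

Precipitable water is the column-integrated vapour mass per unit area: PW = (1/g) Σ q̄ Δp, with q in kg/kg and Δp in Pa (1 kg/m² of water = 1 mm).
Layer 1008–670 hPa: Δp = 338 hPa = 33800 Pa, q̄ = 0.0052 kg/kg → 0.0052 × 33800 / 9.8 = 17.93 mm
Layer 670–530 hPa: Δp = 140 hPa = 14000 Pa, q̄ = 0.0028 kg/kg → 0.0028 × 14000 / 9.8 = 4.00 mm
Layer 530–470 hPa: Δp = 60 hPa = 6000 Pa, q̄ = 0.0017 kg/kg → 0.0017 × 6000 / 9.8 = 1.04 mm
Layer 470–200 hPa: Δp = 270 hPa = 27000 Pa, q̄ = 0.00048 kg/kg → 0.00048 × 27000 / 9.8 = 1.32 mm
PW = 17.93 + 4.00 + 1.04 + 1.32 = 24.29 ≈ 24.3 mm.

PW ≈ 24.3 mm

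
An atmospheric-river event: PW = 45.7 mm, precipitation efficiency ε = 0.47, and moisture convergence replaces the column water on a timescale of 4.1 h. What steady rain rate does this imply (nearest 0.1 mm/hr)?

R ≈ 5.2 mm/hr

Each overturning extracts ε × PW = 0.47 × 45.7 = 21.479 mm.
Rate = ε·PW / τ = 21.479 / 4.1 h = 5.2 mm/hr.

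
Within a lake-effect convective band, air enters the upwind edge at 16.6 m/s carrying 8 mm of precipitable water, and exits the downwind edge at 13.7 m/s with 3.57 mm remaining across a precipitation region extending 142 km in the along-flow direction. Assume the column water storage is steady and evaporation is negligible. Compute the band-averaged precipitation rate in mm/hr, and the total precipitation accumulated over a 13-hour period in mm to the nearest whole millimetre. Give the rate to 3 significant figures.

Column moisture flux per unit crosswind length is F = V × PW.
Inflow: F_in = 16.6 × 8 = 132.8 mm·m/s
Outflow: F_out = 13.7 × 3.57 = 48.909 mm·m/s
Steady-state rate R = (F_in − F_out)/L = (132.8 − 48.909) / 142000 m = 5.908e-04 mm/s.
R = 5.908e-04 × 3600 = 2.13 mm/hr.
Over 13 h: total = 2.13 × 13 = 27.69 ≈ 28 mm.

R ≈ 2.13 mm/hr; total ≈ 28 mm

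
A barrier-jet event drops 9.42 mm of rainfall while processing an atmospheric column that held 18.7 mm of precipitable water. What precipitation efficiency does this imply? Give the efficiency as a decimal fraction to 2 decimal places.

ε = rainfall / PW = 9.42 / 18.7 = 0.50.

ε ≈ 0.50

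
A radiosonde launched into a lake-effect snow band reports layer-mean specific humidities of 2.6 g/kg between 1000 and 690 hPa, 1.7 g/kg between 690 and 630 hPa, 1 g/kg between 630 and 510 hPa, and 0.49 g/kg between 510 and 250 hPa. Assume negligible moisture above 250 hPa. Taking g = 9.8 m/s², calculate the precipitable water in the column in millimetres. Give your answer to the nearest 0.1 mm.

Precipitable water is the column-integrated vapour mass per unit area: PW = (1/g) Σ q̄ Δp, with q in kg/kg and Δp in Pa (1 kg/m² of water = 1 mm).
Layer 1000–690 hPa: Δp = 310 hPa = 31000 Pa, q̄ = 0.0026 kg/kg → 0.0026 × 31000 / 9.8 = 8.22 mm
Layer 690–630 hPa: Δp = 60 hPa = 6000 Pa, q̄ = 0.0017 kg/kg → 0.0017 × 6000 / 9.8 = 1.04 mm
Layer 630–510 hPa: Δp = 120 hPa = 12000 Pa, q̄ = 0.001 kg/kg → 0.001 × 12000 / 9.8 = 1.22 mm
Layer 510–250 hPa: Δp = 260 hPa = 26000 Pa, q̄ = 0.00049 kg/kg → 0.00049 × 26000 / 9.8 = 1.30 mm
PW = 8.22 + 1.04 + 1.22 + 1.30 = 11.78 ≈ 11.8 mm.

PW ≈ 11.8 mm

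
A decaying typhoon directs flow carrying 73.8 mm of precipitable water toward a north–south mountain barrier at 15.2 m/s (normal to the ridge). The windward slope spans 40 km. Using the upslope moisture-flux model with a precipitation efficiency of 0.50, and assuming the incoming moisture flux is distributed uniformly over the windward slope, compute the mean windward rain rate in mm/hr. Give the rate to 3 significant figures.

Incoming column moisture flux per unit ridge length: F = V × PW = 15.2 × 73.8 = 1121.76 mm·m/s.
Spread over the 40 km slope with efficiency ε = 0.50: R = ε·F/W = 0.50 × 1121.76 / 40000 m = 1.402e-02 mm/s.
R = 1.402e-02 × 3600 = 50.5 mm/hr.

R ≈ 50.5 mm/hr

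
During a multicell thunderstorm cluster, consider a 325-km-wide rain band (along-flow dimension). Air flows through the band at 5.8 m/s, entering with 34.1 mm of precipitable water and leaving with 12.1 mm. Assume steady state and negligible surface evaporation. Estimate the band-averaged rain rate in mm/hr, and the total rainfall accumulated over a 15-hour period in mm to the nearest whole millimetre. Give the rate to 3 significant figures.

Column moisture flux per unit crosswind length is F = V × PW.
Inflow: F_in = 5.8 × 34.1 = 197.78 mm·m/s
Outflow: F_out = 5.8 × 12.1 = 70.18 mm·m/s
Steady-state rate R = (F_in − F_out)/L = (197.78 − 70.18) / 325000 m = 3.926e-04 mm/s.
R = 3.926e-04 × 3600 = 1.41 mm/hr.
Over 15 h: total = 1.41 × 15 = 21.15 ≈ 21 mm.

R ≈ 1.41 mm/hr; total ≈ 21 mm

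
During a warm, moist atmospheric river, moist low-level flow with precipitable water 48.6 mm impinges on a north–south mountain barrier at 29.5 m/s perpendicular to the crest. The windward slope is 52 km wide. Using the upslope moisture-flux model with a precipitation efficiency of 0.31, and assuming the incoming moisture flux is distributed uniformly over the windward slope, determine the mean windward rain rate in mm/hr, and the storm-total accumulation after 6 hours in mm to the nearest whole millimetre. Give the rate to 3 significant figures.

Incoming column moisture flux per unit ridge length: F = V × PW = 29.5 × 48.6 = 1433.7 mm·m/s.
Spread over the 52 km slope with efficiency ε = 0.31: R = ε·F/W = 0.31 × 1433.7 / 52000 m = 8.547e-03 mm/s.
R = 8.547e-03 × 3600 = 30.8 mm/hr.
Over 6 h: total = 30.8 × 6 = 184.8 ≈ 185 mm.

R ≈ 30.8 mm/hr; total ≈ 185 mm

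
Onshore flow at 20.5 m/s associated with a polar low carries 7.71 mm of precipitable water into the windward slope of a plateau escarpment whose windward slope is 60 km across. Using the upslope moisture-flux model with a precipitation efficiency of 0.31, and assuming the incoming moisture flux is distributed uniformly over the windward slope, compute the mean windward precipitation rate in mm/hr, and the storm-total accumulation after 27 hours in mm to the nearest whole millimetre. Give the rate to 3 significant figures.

R ≈ 2.94 mm/hr; total ≈ 79 mm

Incoming column moisture flux per unit ridge length: F = V × PW = 20.5 × 7.71 = 158.055 mm·m/s.
Spread over the 60 km slope with efficiency ε = 0.31: R = ε·F/W = 0.31 × 158.055 / 60000 m = 8.166e-04 mm/s.
R = 8.166e-04 × 3600 = 2.94 mm/hr.
Over 27 h: total = 2.94 × 27 = 79.38 ≈ 79 mm.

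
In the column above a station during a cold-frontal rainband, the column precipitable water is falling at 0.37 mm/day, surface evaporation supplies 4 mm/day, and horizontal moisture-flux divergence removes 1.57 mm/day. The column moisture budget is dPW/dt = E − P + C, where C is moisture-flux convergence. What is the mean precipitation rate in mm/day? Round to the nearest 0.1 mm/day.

dPW/dt = -0.37 mm/day.
P = E + C − dPW/dt = 4 + (-1.57) − (-0.37) = 2.8 mm/day.

P ≈ 2.8 mm/day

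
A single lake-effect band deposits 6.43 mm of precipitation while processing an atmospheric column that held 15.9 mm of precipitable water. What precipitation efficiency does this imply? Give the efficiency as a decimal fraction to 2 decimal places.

ε ≈ 0.40

ε = precipitation / PW = 6.43 / 15.9 = 0.40.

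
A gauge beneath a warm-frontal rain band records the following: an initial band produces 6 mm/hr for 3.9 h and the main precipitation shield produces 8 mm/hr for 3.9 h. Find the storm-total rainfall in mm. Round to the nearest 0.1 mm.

total ≈ 54.6 mm

Total = Σ Rᵢ Δtᵢ = 6 × 3.9 + 8 × 3.9
      = 23.4 + 31.2 = 54.6 mm.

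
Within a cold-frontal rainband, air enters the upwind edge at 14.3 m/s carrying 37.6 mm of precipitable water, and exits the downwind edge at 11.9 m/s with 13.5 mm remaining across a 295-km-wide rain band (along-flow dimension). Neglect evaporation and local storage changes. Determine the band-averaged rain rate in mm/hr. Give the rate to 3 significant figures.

Column moisture flux per unit crosswind length is F = V × PW.
Inflow: F_in = 14.3 × 37.6 = 537.68 mm·m/s
Outflow: F_out = 11.9 × 13.5 = 160.65 mm·m/s
Steady-state rate R = (F_in − F_out)/L = (537.68 − 160.65) / 295000 m = 1.278e-03 mm/s.
R = 1.278e-03 × 3600 = 4.60 mm/hr.

R ≈ 4.60 mm/hr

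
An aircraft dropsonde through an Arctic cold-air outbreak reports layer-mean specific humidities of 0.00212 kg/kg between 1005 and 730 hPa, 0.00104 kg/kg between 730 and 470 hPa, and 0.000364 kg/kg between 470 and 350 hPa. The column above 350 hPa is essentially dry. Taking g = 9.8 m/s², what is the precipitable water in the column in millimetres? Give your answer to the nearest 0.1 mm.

Precipitable water is the column-integrated vapour mass per unit area: PW = (1/g) Σ q̄ Δp, with q in kg/kg and Δp in Pa (1 kg/m² of water = 1 mm).
Layer 1005–730 hPa: Δp = 275 hPa = 27500 Pa, q̄ = 0.00212 kg/kg → 0.00212 × 27500 / 9.8 = 5.95 mm
Layer 730–470 hPa: Δp = 260 hPa = 26000 Pa, q̄ = 0.00104 kg/kg → 0.00104 × 26000 / 9.8 = 2.76 mm
Layer 470–350 hPa: Δp = 120 hPa = 12000 Pa, q̄ = 0.000364 kg/kg → 0.000364 × 12000 / 9.8 = 0.45 mm
PW = 5.95 + 2.76 + 0.45 = 9.16 ≈ 9.2 mm.

PW ≈ 9.2 mm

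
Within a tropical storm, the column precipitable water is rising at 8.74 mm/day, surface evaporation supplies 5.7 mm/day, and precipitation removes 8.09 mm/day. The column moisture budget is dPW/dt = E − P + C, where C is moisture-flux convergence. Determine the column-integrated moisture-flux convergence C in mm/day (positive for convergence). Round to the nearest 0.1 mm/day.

dPW/dt = +8.74 mm/day.
C = dPW/dt − E + P = (+8.74) − 5.7 + 8.09 = 11.1 mm/day.

C ≈ 11.1 mm/day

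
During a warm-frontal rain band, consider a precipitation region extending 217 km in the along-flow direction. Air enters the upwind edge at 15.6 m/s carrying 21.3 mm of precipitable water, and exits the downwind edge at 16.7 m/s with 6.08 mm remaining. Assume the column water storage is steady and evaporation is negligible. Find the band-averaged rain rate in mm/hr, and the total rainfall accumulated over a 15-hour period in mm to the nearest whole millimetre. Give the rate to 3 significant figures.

R ≈ 3.83 mm/hr; total ≈ 57 mm

Column moisture flux per unit crosswind length is F = V × PW.
Inflow: F_in = 15.6 × 21.3 = 332.28 mm·m/s
Outflow: F_out = 16.7 × 6.08 = 101.536 mm·m/s
Steady-state rate R = (F_in − F_out)/L = (332.28 − 101.536) / 217000 m = 1.063e-03 mm/s.
R = 1.063e-03 × 3600 = 3.83 mm/hr.
Over 15 h: total = 3.83 × 15 = 57.45 ≈ 57 mm.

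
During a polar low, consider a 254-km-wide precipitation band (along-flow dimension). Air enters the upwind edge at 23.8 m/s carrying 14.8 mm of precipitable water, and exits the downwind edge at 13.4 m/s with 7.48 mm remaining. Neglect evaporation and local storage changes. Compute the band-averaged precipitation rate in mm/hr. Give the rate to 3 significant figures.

R ≈ 3.57 mm/hr

Column moisture flux per unit crosswind length is F = V × PW.
Inflow: F_in = 23.8 × 14.8 = 352.24 mm·m/s
Outflow: F_out = 13.4 × 7.48 = 100.232 mm·m/s
Steady-state rate R = (F_in − F_out)/L = (352.24 − 100.232) / 254000 m = 9.922e-04 mm/s.
R = 9.922e-04 × 3600 = 3.57 mm/hr.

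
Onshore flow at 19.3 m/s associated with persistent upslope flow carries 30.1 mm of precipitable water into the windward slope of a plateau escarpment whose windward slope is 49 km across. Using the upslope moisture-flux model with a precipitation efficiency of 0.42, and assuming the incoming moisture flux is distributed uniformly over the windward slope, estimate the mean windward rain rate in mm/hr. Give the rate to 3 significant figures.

Incoming column moisture flux per unit ridge length: F = V × PW = 19.3 × 30.1 = 580.93 mm·m/s.
Spread over the 49 km slope with efficiency ε = 0.42: R = ε·F/W = 0.42 × 580.93 / 49000 m = 4.979e-03 mm/s.
R = 4.979e-03 × 3600 = 17.9 mm/hr.

R ≈ 17.9 mm/hr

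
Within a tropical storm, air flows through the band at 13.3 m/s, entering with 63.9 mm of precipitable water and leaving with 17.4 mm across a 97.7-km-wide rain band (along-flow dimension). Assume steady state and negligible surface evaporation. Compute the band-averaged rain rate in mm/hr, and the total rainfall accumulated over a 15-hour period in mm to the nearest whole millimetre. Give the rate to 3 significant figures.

Column moisture flux per unit crosswind length is F = V × PW.
Inflow: F_in = 13.3 × 63.9 = 849.87 mm·m/s
Outflow: F_out = 13.3 × 17.4 = 231.42 mm·m/s
Steady-state rate R = (F_in − F_out)/L = (849.87 − 231.42) / 97700 m = 6.330e-03 mm/s.
R = 6.330e-03 × 3600 = 22.8 mm/hr.
Over 15 h: total = 22.8 × 15 = 342 mm.

R ≈ 22.8 mm/hr; total ≈ 342 mm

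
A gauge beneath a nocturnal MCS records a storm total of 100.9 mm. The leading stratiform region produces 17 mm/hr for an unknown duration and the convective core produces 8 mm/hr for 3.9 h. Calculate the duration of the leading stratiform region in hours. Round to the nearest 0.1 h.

duration ≈ 4.1 h

Known phases: 8 × 3.9 = 31.2 mm.
Remaining depth = 100.9 − 31.2 = 69.7 mm.
Duration = 69.7 / 17 = 4.1 h.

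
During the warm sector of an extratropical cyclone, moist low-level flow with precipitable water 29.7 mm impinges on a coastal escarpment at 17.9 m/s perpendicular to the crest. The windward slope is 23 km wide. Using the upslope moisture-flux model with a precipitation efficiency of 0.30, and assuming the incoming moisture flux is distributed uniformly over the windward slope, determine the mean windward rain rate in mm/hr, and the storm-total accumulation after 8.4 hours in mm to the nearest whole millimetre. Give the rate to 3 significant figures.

R ≈ 25.0 mm/hr; total ≈ 210 mm

Incoming column moisture flux per unit ridge length: F = V × PW = 17.9 × 29.7 = 531.63 mm·m/s.
Spread over the 23 km slope with efficiency ε = 0.30: R = ε·F/W = 0.30 × 531.63 / 23000 m = 6.934e-03 mm/s.
R = 6.934e-03 × 3600 = 25.0 mm/hr.
Over 8.4 h: total = 25.0 × 8.4 = 210 mm.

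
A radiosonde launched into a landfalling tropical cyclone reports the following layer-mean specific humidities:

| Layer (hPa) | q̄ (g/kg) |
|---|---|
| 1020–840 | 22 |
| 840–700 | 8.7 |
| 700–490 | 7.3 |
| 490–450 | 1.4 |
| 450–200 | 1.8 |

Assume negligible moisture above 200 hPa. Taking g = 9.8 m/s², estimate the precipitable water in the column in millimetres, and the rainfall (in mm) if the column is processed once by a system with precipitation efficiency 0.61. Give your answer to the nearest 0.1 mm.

PW ≈ 73.6 mm; rainfall ≈ 44.9 mm

Precipitable water is the column-integrated vapour mass per unit area: PW = (1/g) Σ q̄ Δp, with q in kg/kg and Δp in Pa (1 kg/m² of water = 1 mm).
Layer 1020–840 hPa: Δp = 180 hPa = 18000 Pa, q̄ = 0.022 kg/kg → 0.022 × 18000 / 9.8 = 40.41 mm
Layer 840–700 hPa: Δp = 140 hPa = 14000 Pa, q̄ = 0.0087 kg/kg → 0.0087 × 14000 / 9.8 = 12.43 mm
Layer 700–490 hPa: Δp = 210 hPa = 21000 Pa, q̄ = 0.0073 kg/kg → 0.0073 × 21000 / 9.8 = 15.64 mm
Layer 490–450 hPa: Δp = 40 hPa = 4000 Pa, q̄ = 0.0014 kg/kg → 0.0014 × 4000 / 9.8 = 0.57 mm
Layer 450–200 hPa: Δp = 250 hPa = 25000 Pa, q̄ = 0.0018 kg/kg → 0.0018 × 25000 / 9.8 = 4.59 mm
PW = 40.41 + 12.43 + 15.64 + 0.57 + 4.59 = 73.64 ≈ 73.6 mm.
Rainfall = ε × PW = 0.61 × 73.6 = 44.9 mm.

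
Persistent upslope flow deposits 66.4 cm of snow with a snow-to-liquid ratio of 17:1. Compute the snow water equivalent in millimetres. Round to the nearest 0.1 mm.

SWE = snow depth / ratio = 66.4 cm / 17 = 3.906 cm = 39.1 mm.

SWE ≈ 39.1 mm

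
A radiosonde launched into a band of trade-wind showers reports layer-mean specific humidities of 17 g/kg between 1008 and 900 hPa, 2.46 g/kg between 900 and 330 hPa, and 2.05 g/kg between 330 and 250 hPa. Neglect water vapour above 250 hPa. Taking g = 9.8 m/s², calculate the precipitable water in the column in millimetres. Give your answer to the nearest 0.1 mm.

Precipitable water is the column-integrated vapour mass per unit area: PW = (1/g) Σ q̄ Δp, with q in kg/kg and Δp in Pa (1 kg/m² of water = 1 mm).
Layer 1008–900 hPa: Δp = 108 hPa = 10800 Pa, q̄ = 0.017 kg/kg → 0.017 × 10800 / 9.8 = 18.73 mm
Layer 900–330 hPa: Δp = 570 hPa = 57000 Pa, q̄ = 0.00246 kg/kg → 0.00246 × 57000 / 9.8 = 14.31 mm
Layer 330–250 hPa: Δp = 80 hPa = 8000 Pa, q̄ = 0.00205 kg/kg → 0.00205 × 8000 / 9.8 = 1.67 mm
PW = 18.73 + 14.31 + 1.67 = 34.71 ≈ 34.7 mm.

PW ≈ 34.7 mm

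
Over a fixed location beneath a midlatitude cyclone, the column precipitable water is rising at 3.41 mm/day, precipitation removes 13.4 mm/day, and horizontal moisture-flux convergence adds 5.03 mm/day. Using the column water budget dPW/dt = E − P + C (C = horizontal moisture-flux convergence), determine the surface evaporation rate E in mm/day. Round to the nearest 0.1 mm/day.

dPW/dt = +3.41 mm/day.
E = dPW/dt + P − C = (+3.41) + 13.4 − (5.03) = 11.8 mm/day.

E ≈ 11.8 mm/day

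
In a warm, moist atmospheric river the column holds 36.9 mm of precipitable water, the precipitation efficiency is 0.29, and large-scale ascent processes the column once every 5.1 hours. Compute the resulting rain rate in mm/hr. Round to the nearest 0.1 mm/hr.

Each overturning extracts ε × PW = 0.29 × 36.9 = 10.701 mm.
Rate = ε·PW / τ = 10.701 / 5.1 h = 2.1 mm/hr.

R ≈ 2.1 mm/hr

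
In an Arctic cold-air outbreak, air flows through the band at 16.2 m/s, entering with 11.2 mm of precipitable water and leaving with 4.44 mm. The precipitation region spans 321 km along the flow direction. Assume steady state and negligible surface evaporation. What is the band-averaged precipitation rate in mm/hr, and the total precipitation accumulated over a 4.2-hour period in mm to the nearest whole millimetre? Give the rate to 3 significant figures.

Column moisture flux per unit crosswind length is F = V × PW.
Inflow: F_in = 16.2 × 11.2 = 181.44 mm·m/s
Outflow: F_out = 16.2 × 4.44 = 71.928 mm·m/s
Steady-state rate R = (F_in − F_out)/L = (181.44 − 71.928) / 321000 m = 3.412e-04 mm/s.
R = 3.412e-04 × 3600 = 1.23 mm/hr.
Over 4.2 h: total = 1.23 × 4.2 = 5.166 ≈ 5 mm.

R ≈ 1.23 mm/hr; total ≈ 5 mm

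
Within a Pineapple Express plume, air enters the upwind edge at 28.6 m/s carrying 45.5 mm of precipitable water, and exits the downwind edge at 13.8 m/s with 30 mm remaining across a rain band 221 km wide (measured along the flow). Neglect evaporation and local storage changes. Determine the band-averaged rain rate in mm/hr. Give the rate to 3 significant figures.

R ≈ 14.5 mm/hr

Column moisture flux per unit crosswind length is F = V × PW.
Inflow: F_in = 28.6 × 45.5 = 1301.3 mm·m/s
Outflow: F_out = 13.8 × 30 = 414 mm·m/s
Steady-state rate R = (F_in − F_out)/L = (1301.3 − 414) / 221000 m = 4.015e-03 mm/s.
R = 4.015e-03 × 3600 = 14.5 mm/hr.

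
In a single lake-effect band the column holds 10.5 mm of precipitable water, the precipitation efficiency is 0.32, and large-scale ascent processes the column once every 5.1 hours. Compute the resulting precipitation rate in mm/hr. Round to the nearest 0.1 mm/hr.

R ≈ 0.7 mm/hr

Each overturning extracts ε × PW = 0.32 × 10.5 = 3.36 mm.
Rate = ε·PW / τ = 3.36 / 5.1 h = 0.7 mm/hr.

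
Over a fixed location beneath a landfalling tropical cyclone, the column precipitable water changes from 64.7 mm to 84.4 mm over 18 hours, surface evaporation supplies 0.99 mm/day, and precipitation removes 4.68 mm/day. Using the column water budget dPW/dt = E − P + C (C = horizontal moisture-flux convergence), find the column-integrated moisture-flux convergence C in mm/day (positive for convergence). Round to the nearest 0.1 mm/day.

dPW/dt = (84.4 − 64.7) mm / (18/24 day) = +26.267 mm/day.
C = dPW/dt − E + P = (+26.267) − 0.99 + 4.68 = 30.0 mm/day.

C ≈ 30.0 mm/day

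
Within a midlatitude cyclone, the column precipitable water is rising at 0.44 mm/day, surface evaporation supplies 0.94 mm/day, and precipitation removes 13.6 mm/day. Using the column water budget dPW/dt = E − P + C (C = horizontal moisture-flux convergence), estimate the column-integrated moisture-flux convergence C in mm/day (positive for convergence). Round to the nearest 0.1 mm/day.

dPW/dt = +0.44 mm/day.
C = dPW/dt − E + P = (+0.44) − 0.94 + 13.6 = 13.1 mm/day.

C ≈ 13.1 mm/day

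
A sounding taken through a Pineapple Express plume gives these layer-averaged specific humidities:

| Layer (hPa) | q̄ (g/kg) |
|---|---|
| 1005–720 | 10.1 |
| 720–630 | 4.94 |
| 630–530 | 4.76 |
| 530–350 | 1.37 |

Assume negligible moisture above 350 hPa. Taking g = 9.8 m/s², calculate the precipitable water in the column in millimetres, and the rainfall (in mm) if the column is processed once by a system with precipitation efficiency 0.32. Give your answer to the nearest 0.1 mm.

Precipitable water is the column-integrated vapour mass per unit area: PW = (1/g) Σ q̄ Δp, with q in kg/kg and Δp in Pa (1 kg/m² of water = 1 mm).
Layer 1005–720 hPa: Δp = 285 hPa = 28500 Pa, q̄ = 0.0101 kg/kg → 0.0101 × 28500 / 9.8 = 29.37 mm
Layer 720–630 hPa: Δp = 90 hPa = 9000 Pa, q̄ = 0.00494 kg/kg → 0.00494 × 9000 / 9.8 = 4.54 mm
Layer 630–530 hPa: Δp = 100 hPa = 10000 Pa, q̄ = 0.00476 kg/kg → 0.00476 × 10000 / 9.8 = 4.86 mm
Layer 530–350 hPa: Δp = 180 hPa = 18000 Pa, q̄ = 0.00137 kg/kg → 0.00137 × 18000 / 9.8 = 2.52 mm
PW = 29.37 + 4.54 + 4.86 + 2.52 = 41.29 ≈ 41.3 mm.
Rainfall = ε × PW = 0.32 × 41.3 = 13.2 mm.

PW ≈ 41.3 mm; rainfall ≈ 13.2 mm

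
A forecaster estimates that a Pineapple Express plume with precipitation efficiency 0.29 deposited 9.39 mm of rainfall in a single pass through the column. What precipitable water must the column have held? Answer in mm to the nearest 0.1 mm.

PW = rainfall / ε = 9.39 / 0.29 = 32.4 mm.

PW ≈ 32.4 mm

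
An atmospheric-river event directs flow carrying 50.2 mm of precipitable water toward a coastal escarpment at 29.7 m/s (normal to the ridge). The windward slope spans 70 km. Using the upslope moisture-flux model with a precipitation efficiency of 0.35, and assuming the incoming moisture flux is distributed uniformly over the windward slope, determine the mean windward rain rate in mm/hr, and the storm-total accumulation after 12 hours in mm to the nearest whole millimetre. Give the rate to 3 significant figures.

Incoming column moisture flux per unit ridge length: F = V × PW = 29.7 × 50.2 = 1490.94 mm·m/s.
Spread over the 70 km slope with efficiency ε = 0.35: R = ε·F/W = 0.35 × 1490.94 / 70000 m = 7.455e-03 mm/s.
R = 7.455e-03 × 3600 = 26.8 mm/hr.
Over 12 h: total = 26.8 × 12 = 321.6 ≈ 322 mm.

R ≈ 26.8 mm/hr; total ≈ 322 mm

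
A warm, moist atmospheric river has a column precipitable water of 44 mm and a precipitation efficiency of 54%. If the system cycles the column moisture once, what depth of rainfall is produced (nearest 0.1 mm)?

rainfall ≈ 23.8 mm

Rainfall = ε × PW = 0.54 × 44 = 23.8 mm.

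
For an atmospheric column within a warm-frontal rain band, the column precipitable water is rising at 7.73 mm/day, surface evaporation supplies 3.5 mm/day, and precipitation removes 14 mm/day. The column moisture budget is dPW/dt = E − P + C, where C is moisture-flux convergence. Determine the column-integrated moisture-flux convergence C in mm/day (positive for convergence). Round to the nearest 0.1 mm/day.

C ≈ 18.2 mm/day

dPW/dt = +7.73 mm/day.
C = dPW/dt − E + P = (+7.73) − 3.5 + 14 = 18.2 mm/day.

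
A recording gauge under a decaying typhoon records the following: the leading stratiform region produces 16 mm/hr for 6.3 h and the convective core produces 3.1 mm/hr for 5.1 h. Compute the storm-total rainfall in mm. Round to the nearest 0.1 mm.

Total = Σ Rᵢ Δtᵢ = 16 × 6.3 + 3.1 × 5.1
      = 100.8 + 15.81 = 116.6 mm.

total ≈ 116.6 mm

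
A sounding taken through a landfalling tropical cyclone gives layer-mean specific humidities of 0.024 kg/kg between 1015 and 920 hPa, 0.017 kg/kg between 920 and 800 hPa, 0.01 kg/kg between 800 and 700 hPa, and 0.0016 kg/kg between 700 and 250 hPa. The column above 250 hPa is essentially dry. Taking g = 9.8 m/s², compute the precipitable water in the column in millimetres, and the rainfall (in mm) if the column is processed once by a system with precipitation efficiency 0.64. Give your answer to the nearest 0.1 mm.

PW ≈ 61.6 mm; rainfall ≈ 39.4 mm

Precipitable water is the column-integrated vapour mass per unit area: PW = (1/g) Σ q̄ Δp, with q in kg/kg and Δp in Pa (1 kg/m² of water = 1 mm).
Layer 1015–920 hPa: Δp = 95 hPa = 9500 Pa, q̄ = 0.024 kg/kg → 0.024 × 9500 / 9.8 = 23.27 mm
Layer 920–800 hPa: Δp = 120 hPa = 12000 Pa, q̄ = 0.017 kg/kg → 0.017 × 12000 / 9.8 = 20.82 mm
Layer 800–700 hPa: Δp = 100 hPa = 10000 Pa, q̄ = 0.01 kg/kg → 0.01 × 10000 / 9.8 = 10.20 mm
Layer 700–250 hPa: Δp = 450 hPa = 45000 Pa, q̄ = 0.0016 kg/kg → 0.0016 × 45000 / 9.8 = 7.35 mm
PW = 23.27 + 20.82 + 10.20 + 7.35 = 61.64 ≈ 61.6 mm.
Rainfall = ε × PW = 0.64 × 61.6 = 39.4 mm.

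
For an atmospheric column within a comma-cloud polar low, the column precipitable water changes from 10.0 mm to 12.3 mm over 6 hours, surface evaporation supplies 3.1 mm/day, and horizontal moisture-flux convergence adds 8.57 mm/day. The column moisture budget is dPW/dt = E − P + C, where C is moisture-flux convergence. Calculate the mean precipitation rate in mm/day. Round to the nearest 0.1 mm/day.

dPW/dt = (12.3 − 10.0) mm / (6/24 day) = +9.200 mm/day.
P = E + C − dPW/dt = 3.1 + (8.57) − (+9.200) = 2.5 mm/day.

P ≈ 2.5 mm/day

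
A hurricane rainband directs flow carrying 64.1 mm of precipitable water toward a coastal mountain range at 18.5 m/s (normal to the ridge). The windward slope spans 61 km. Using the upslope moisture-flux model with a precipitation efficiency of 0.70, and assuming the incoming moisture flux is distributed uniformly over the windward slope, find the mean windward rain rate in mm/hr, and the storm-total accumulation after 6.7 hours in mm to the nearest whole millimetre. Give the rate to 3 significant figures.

Incoming column moisture flux per unit ridge length: F = V × PW = 18.5 × 64.1 = 1185.85 mm·m/s.
Spread over the 61 km slope with efficiency ε = 0.70: R = ε·F/W = 0.70 × 1185.85 / 61000 m = 1.361e-02 mm/s.
R = 1.361e-02 × 3600 = 49.0 mm/hr.
Over 6.7 h: total = 49.0 × 6.7 = 328.3 ≈ 328 mm.

R ≈ 49.0 mm/hr; total ≈ 328 mm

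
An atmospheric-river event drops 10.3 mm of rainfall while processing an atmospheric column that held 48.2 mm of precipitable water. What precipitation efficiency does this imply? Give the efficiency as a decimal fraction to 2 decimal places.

ε ≈ 0.21

ε = rainfall / PW = 10.3 / 48.2 = 0.21.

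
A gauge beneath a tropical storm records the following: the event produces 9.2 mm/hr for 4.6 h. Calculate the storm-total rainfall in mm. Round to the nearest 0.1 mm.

total ≈ 42.3 mm

Total = Σ Rᵢ Δtᵢ = 9.2 × 4.6
      = 42.32 = 42.3 mm.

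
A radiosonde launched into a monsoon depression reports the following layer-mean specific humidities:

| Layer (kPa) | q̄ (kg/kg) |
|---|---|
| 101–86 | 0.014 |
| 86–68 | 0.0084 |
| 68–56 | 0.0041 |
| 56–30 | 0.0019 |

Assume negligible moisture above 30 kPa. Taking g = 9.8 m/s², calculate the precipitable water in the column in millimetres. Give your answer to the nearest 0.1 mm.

PW ≈ 46.9 mm

Precipitable water is the column-integrated vapour mass per unit area: PW = (1/g) Σ q̄ Δp, with q in kg/kg and Δp in Pa (1 kg/m² of water = 1 mm).
Layer 101–86 kPa: Δp = 150 hPa = 15000 Pa, q̄ = 0.014 kg/kg → 0.014 × 15000 / 9.8 = 21.43 mm
Layer 86–68 kPa: Δp = 180 hPa = 18000 Pa, q̄ = 0.0084 kg/kg → 0.0084 × 18000 / 9.8 = 15.43 mm
Layer 68–56 kPa: Δp = 120 hPa = 12000 Pa, q̄ = 0.0041 kg/kg → 0.0041 × 12000 / 9.8 = 5.02 mm
Layer 56–30 kPa: Δp = 260 hPa = 26000 Pa, q̄ = 0.0019 kg/kg → 0.0019 × 26000 / 9.8 = 5.04 mm
PW = 21.43 + 15.43 + 5.02 + 5.04 = 46.92 ≈ 46.9 mm.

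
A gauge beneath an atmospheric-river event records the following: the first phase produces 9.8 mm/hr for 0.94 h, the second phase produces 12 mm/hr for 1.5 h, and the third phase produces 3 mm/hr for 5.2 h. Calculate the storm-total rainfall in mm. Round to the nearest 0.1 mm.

Total = Σ Rᵢ Δtᵢ = 9.8 × 0.94 + 12 × 1.5 + 3 × 5.2
      = 9.212 + 18 + 15.6 = 42.8 mm.

total ≈ 42.8 mm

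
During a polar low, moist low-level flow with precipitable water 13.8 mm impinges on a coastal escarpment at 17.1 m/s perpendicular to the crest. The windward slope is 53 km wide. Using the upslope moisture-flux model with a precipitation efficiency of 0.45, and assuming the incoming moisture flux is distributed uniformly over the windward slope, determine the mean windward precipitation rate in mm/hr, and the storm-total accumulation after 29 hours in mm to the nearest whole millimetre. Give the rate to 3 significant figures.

Incoming column moisture flux per unit ridge length: F = V × PW = 17.1 × 13.8 = 235.98 mm·m/s.
Spread over the 53 km slope with efficiency ε = 0.45: R = ε·F/W = 0.45 × 235.98 / 53000 m = 2.004e-03 mm/s.
R = 2.004e-03 × 3600 = 7.21 mm/hr.
Over 29 h: total = 7.21 × 29 = 209.09 ≈ 209 mm.

R ≈ 7.21 mm/hr; total ≈ 209 mm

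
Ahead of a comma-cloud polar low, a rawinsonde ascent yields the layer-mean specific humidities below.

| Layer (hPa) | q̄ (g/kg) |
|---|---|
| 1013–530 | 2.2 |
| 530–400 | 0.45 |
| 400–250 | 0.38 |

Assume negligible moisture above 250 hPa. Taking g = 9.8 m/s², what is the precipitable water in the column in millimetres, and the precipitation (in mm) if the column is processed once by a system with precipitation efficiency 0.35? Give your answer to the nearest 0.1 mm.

Precipitable water is the column-integrated vapour mass per unit area: PW = (1/g) Σ q̄ Δp, with q in kg/kg and Δp in Pa (1 kg/m² of water = 1 mm).
Layer 1013–530 hPa: Δp = 483 hPa = 48300 Pa, q̄ = 0.0022 kg/kg → 0.0022 × 48300 / 9.8 = 10.84 mm
Layer 530–400 hPa: Δp = 130 hPa = 13000 Pa, q̄ = 0.00045 kg/kg → 0.00045 × 13000 / 9.8 = 0.60 mm
Layer 400–250 hPa: Δp = 150 hPa = 15000 Pa, q̄ = 0.00038 kg/kg → 0.00038 × 15000 / 9.8 = 0.58 mm
PW = 10.84 + 0.60 + 0.58 = 12.02 ≈ 12.0 mm.
Precipitation = ε × PW = 0.35 × 12.0 = 4.2 mm.

PW ≈ 12.0 mm; precipitation ≈ 4.2 mm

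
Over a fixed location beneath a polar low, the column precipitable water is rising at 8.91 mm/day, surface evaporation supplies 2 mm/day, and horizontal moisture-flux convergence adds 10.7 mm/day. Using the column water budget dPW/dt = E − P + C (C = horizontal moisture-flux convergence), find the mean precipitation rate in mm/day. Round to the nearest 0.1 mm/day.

dPW/dt = +8.91 mm/day.
P = E + C − dPW/dt = 2 + (10.7) − (+8.91) = 3.8 mm/day.

P ≈ 3.8 mm/day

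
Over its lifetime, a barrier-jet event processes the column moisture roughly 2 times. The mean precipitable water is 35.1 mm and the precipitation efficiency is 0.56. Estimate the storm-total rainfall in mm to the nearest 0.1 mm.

Each cycle deposits ε × PW = 0.56 × 35.1 = 19.656 mm.
Over 2 cycles: 2 × 19.656 = 39.3 mm.

rainfall ≈ 39.3 mm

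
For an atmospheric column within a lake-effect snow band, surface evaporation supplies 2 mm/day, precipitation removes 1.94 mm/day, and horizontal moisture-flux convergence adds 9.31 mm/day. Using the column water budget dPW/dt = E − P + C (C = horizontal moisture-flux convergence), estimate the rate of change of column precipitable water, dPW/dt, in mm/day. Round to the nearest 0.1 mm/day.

dPW/dt ≈ 9.4 mm/day

dPW/dt = E − P + C = 2 − 1.94 + (9.31) = 9.4 mm/day.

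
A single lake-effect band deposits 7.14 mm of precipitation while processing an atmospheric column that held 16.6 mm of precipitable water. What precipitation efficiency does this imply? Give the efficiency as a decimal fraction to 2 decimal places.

ε = precipitation / PW = 7.14 / 16.6 = 0.43.

ε ≈ 0.43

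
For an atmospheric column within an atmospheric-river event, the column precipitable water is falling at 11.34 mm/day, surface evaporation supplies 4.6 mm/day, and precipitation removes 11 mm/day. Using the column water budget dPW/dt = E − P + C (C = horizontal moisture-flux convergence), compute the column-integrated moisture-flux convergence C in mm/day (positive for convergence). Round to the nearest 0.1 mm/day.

dPW/dt = -11.34 mm/day.
C = dPW/dt − E + P = (-11.34) − 4.6 + 11 = -4.9 mm/day.

C ≈ -4.9 mm/day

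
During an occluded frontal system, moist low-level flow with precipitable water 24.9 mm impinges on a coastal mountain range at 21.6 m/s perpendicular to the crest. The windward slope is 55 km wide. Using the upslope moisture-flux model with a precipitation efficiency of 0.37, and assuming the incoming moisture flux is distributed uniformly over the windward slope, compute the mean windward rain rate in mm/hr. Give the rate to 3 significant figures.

R ≈ 13.0 mm/hr

Incoming column moisture flux per unit ridge length: F = V × PW = 21.6 × 24.9 = 537.84 mm·m/s.
Spread over the 55 km slope with efficiency ε = 0.37: R = ε·F/W = 0.37 × 537.84 / 55000 m = 3.618e-03 mm/s.
R = 3.618e-03 × 3600 = 13.0 mm/hr.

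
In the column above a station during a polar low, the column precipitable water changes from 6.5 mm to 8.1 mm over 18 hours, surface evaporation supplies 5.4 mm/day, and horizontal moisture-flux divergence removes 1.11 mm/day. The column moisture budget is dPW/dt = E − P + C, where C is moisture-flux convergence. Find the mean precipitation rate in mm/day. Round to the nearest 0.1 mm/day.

P ≈ 2.2 mm/day

dPW/dt = (8.1 − 6.5) mm / (18/24 day) = +2.133 mm/day.
P = E + C − dPW/dt = 5.4 + (-1.11) − (+2.133) = 2.2 mm/day.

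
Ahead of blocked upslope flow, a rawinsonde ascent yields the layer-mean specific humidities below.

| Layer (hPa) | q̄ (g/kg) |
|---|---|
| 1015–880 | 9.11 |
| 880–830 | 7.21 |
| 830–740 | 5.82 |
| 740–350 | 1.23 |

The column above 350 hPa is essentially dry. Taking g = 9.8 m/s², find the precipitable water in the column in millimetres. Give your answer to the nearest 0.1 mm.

PW ≈ 26.5 mm

Precipitable water is the column-integrated vapour mass per unit area: PW = (1/g) Σ q̄ Δp, with q in kg/kg and Δp in Pa (1 kg/m² of water = 1 mm).
Layer 1015–880 hPa: Δp = 135 hPa = 13500 Pa, q̄ = 0.00911 kg/kg → 0.00911 × 13500 / 9.8 = 12.55 mm
Layer 880–830 hPa: Δp = 50 hPa = 5000 Pa, q̄ = 0.00721 kg/kg → 0.00721 × 5000 / 9.8 = 3.68 mm
Layer 830–740 hPa: Δp = 90 hPa = 9000 Pa, q̄ = 0.00582 kg/kg → 0.00582 × 9000 / 9.8 = 5.34 mm
Layer 740–350 hPa: Δp = 390 hPa = 39000 Pa, q̄ = 0.00123 kg/kg → 0.00123 × 39000 / 9.8 = 4.89 mm
PW = 12.55 + 3.68 + 5.34 + 4.89 = 26.46 ≈ 26.5 mm.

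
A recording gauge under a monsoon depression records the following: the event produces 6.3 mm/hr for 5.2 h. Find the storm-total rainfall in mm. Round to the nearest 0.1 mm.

Total = Σ Rᵢ Δtᵢ = 6.3 × 5.2
      = 32.76 = 32.8 mm.

total ≈ 32.8 mm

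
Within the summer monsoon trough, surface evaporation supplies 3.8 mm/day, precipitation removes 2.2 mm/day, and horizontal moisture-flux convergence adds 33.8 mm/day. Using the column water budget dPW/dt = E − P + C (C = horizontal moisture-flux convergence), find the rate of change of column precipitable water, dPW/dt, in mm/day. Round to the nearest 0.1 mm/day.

dPW/dt = E − P + C = 3.8 − 2.2 + (33.8) = 35.4 mm/day.

dPW/dt ≈ 35.4 mm/day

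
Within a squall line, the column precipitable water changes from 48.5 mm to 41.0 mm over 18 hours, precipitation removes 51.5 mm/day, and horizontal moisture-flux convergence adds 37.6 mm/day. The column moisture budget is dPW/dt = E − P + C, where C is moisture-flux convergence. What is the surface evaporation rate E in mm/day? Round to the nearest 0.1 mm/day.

E ≈ 3.9 mm/day

dPW/dt = (41.0 − 48.5) mm / (18/24 day) = -10.000 mm/day.
E = dPW/dt + P − C = (-10.000) + 51.5 − (37.6) = 3.9 mm/day.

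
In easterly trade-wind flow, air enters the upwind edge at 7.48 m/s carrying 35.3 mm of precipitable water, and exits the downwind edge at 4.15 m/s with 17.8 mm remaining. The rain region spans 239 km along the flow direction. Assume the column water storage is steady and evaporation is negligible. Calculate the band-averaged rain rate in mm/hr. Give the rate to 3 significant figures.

R ≈ 2.86 mm/hr

Column moisture flux per unit crosswind length is F = V × PW.
Inflow: F_in = 7.48 × 35.3 = 264.044 mm·m/s
Outflow: F_out = 4.15 × 17.8 = 73.87 mm·m/s
Steady-state rate R = (F_in − F_out)/L = (264.044 − 73.87) / 239000 m = 7.957e-04 mm/s.
R = 7.957e-04 × 3600 = 2.86 mm/hr.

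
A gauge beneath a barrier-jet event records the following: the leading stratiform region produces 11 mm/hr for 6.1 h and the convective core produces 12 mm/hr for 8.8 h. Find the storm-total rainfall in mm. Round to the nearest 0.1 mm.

Total = Σ Rᵢ Δtᵢ = 11 × 6.1 + 12 × 8.8
      = 67.1 + 105.6 = 172.7 mm.

total ≈ 172.7 mm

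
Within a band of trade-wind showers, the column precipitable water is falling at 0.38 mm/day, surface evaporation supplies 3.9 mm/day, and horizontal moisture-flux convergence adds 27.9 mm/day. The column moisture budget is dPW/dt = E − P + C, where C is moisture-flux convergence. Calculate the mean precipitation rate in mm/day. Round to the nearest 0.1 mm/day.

dPW/dt = -0.38 mm/day.
P = E + C − dPW/dt = 3.9 + (27.9) − (-0.38) = 32.2 mm/day.

P ≈ 32.2 mm/day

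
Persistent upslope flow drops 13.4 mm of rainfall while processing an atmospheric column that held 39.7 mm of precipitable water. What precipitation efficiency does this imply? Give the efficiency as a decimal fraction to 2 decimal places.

ε = rainfall / PW = 13.4 / 39.7 = 0.34.

ε ≈ 0.34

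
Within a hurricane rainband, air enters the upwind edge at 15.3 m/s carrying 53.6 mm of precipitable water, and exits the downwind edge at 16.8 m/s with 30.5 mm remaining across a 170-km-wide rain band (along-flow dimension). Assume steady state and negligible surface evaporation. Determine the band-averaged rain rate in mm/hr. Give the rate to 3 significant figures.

R ≈ 6.52 mm/hr

Column moisture flux per unit crosswind length is F = V × PW.
Inflow: F_in = 15.3 × 53.6 = 820.08 mm·m/s
Outflow: F_out = 16.8 × 30.5 = 512.4 mm·m/s
Steady-state rate R = (F_in − F_out)/L = (820.08 − 512.4) / 170000 m = 1.810e-03 mm/s.
R = 1.810e-03 × 3600 = 6.52 mm/hr.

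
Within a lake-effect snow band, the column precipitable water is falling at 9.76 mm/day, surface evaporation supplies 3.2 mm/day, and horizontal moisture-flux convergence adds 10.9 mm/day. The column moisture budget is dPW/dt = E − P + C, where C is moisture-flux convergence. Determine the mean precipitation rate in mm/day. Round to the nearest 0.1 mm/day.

P ≈ 23.9 mm/day

dPW/dt = -9.76 mm/day.
P = E + C − dPW/dt = 3.2 + (10.9) − (-9.76) = 23.9 mm/day.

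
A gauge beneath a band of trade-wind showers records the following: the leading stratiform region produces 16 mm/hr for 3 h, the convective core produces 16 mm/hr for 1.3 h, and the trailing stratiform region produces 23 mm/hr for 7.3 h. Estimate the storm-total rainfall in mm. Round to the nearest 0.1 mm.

Total = Σ Rᵢ Δtᵢ = 16 × 3 + 16 × 1.3 + 23 × 7.3
      = 48 + 20.8 + 167.9 = 236.7 mm.

total ≈ 236.7 mm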